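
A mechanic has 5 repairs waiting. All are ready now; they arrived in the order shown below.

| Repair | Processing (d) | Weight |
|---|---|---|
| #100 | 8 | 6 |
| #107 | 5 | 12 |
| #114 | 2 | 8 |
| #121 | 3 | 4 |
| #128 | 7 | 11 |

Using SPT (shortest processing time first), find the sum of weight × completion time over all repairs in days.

493

SPT (increasing processing time): #114 #121 #107 #128 #100.
#114: finishes 2, weight 8, w·C = 16
#121: finishes 5, weight 4, w·C = 20
#107: finishes 10, weight 12, w·C = 120
#128: finishes 17, weight 11, w·C = 187
#100: finishes 25, weight 6, w·C = 150
Sum = 16+20+120+187+150 = 493.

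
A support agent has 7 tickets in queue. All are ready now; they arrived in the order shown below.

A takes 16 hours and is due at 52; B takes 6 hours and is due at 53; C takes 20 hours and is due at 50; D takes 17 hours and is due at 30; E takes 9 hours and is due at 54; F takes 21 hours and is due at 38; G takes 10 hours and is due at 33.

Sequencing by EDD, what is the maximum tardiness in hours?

45

EDD (increasing due date): D G F C A B E.
D: 0→17, due 30, tardiness 0
G: 17→27, due 33, tardiness 0
F: 27→48, due 38, tardiness 10
C: 48→68, due 50, tardiness 18
A: 68→84, due 52, tardiness 32
B: 84→90, due 53, tardiness 37
E: 90→99, due 54, tardiness 45
Maximum = 45.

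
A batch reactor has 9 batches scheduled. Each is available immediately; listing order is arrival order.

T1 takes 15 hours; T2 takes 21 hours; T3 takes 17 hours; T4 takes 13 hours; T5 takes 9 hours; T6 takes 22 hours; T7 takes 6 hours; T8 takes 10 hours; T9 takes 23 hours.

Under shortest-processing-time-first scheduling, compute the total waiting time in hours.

411

SPT (increasing processing time): T7 T5 T8 T4 T1 T3 T2 T6 T9.
T7: waits 0, runs 0→6
T5: waits 6, runs 6→15
T8: waits 15, runs 15→25
T4: waits 25, runs 25→38
T1: waits 38, runs 38→53
T3: waits 53, runs 53→70
T2: waits 70, runs 70→91
T6: waits 91, runs 91→113
T9: waits 113, runs 113→136
Sum = 0+6+15+25+38+53+70+91+113 = 411.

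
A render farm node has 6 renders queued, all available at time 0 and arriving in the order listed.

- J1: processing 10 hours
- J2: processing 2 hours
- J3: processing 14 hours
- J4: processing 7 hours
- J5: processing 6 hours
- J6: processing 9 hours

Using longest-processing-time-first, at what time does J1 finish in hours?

LPT (decreasing processing time): J3 J1 J6 J4 J5 J2.
J3: 0→14
J1: 14→24

24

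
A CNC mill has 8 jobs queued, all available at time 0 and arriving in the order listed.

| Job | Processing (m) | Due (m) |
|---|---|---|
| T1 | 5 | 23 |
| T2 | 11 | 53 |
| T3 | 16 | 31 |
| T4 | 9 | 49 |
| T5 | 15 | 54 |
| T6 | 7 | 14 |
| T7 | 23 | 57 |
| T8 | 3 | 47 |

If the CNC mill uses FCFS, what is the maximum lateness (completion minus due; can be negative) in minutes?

FIFO (arrival order): T1 T2 T3 T4 T5 T6 T7 T8.
T1: 0→5, due 23, lateness -18
T2: 5→16, due 53, lateness -37
T3: 16→32, due 31, lateness 1
T4: 32→41, due 49, lateness -8
T5: 41→56, due 54, lateness 2
T6: 56→63, due 14, lateness 49
T7: 63→86, due 57, lateness 29
T8: 86→89, due 47, lateness 42
Maximum = 49.

49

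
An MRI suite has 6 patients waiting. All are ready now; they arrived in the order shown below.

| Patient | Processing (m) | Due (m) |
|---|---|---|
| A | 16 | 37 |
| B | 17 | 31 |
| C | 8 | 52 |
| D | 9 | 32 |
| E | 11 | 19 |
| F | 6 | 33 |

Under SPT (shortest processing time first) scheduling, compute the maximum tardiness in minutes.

36

SPT (increasing processing time): F C D E A B.
F: 0→6, due 33, tardiness 0
C: 6→14, due 52, tardiness 0
D: 14→23, due 32, tardiness 0
E: 23→34, due 19, tardiness 15
A: 34→50, due 37, tardiness 13
B: 50→67, due 31, tardiness 36
Maximum = 36.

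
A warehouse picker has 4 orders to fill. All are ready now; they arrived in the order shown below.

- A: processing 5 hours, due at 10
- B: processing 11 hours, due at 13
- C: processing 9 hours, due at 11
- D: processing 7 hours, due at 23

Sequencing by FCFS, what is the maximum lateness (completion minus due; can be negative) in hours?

FIFO (arrival order): A B C D.
A: 0→5, due 10, lateness -5
B: 5→16, due 13, lateness 3
C: 16→25, due 11, lateness 14
D: 25→32, due 23, lateness 9
Maximum = 14.

14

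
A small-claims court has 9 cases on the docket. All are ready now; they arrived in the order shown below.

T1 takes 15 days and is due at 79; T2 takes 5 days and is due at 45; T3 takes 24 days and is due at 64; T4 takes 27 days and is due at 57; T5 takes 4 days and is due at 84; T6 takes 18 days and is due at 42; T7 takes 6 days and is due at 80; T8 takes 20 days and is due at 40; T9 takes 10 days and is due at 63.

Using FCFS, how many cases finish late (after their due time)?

5

FIFO (arrival order): T1 T2 T3 T4 T5 T6 T7 T8 T9.
T1: 0→15, due 79, tardiness 0
T2: 15→20, due 45, tardiness 0
T3: 20→44, due 64, tardiness 0
T4: 44→71, due 57, tardiness 14
T5: 71→75, due 84, tardiness 0
T6: 75→93, due 42, tardiness 51
T7: 93→99, due 80, tardiness 19
T8: 99→119, due 40, tardiness 79
T9: 119→129, due 63, tardiness 66
Late cases: 5.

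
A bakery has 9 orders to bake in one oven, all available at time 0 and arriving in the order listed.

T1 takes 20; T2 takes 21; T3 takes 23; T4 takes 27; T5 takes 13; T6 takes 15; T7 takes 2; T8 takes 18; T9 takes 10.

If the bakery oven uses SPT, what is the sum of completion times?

585

SPT (increasing processing time): T7 T9 T5 T6 T8 T1 T2 T3 T4.
T7: 0→2
T9: 2→12
T5: 12→25
T6: 25→40
T8: 40→58
T1: 58→78
T2: 78→99
T3: 99→122
T4: 122→149
Sum = 2+12+25+40+58+78+99+122+149 = 585.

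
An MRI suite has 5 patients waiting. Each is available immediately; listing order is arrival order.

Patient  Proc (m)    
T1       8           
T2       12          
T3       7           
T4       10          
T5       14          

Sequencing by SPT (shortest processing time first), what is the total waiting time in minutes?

84

SPT (increasing processing time): T3 T1 T4 T2 T5.
T3: waits 0, runs 0→7
T1: waits 7, runs 7→15
T4: waits 15, runs 15→25
T2: waits 25, runs 25→37
T5: waits 37, runs 37→51
Sum = 0+7+15+25+37 = 84.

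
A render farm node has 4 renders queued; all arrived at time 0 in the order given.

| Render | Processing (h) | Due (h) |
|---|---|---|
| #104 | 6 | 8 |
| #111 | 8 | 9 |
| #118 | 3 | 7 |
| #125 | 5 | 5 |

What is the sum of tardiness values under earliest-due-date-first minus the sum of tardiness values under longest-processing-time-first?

-15

EDD (increasing due date): #125 #118 #104 #111.
#125: 0→5, due 5, tardiness 0
#118: 5→8, due 7, tardiness 1
#104: 8→14, due 8, tardiness 6
#111: 14→22, due 9, tardiness 13
Sum = 0+1+6+13 = 20.
LPT (decreasing processing time): #111 #104 #125 #118.
#111: 0→8, due 9, tardiness 0
#104: 8→14, due 8, tardiness 6
#125: 14→19, due 5, tardiness 14
#118: 19→22, due 7, tardiness 15
Sum = 0+6+14+15 = 35.
Difference = 20 − 35 = -15.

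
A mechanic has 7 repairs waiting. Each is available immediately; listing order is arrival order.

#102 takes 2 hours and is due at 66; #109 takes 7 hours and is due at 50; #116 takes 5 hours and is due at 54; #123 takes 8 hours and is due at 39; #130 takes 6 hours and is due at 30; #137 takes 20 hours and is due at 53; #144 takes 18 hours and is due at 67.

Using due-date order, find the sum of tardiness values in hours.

EDD (increasing due date): #130 #123 #109 #137 #116 #102 #144.
#130: 0→6, due 30, tardiness 0
#123: 6→14, due 39, tardiness 0
#109: 14→21, due 50, tardiness 0
#137: 21→41, due 53, tardiness 0
#116: 41→46, due 54, tardiness 0
#102: 46→48, due 66, tardiness 0
#144: 48→66, due 67, tardiness 0
Sum = 0+0+0+0+0+0+0 = 0.

0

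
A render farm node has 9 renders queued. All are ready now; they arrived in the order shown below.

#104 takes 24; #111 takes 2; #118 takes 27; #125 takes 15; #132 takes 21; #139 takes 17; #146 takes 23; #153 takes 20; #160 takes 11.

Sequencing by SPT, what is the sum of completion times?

641

SPT (increasing processing time): #111 #160 #125 #139 #153 #132 #146 #104 #118.
#111: 0→2
#160: 2→13
#125: 13→28
#139: 28→45
#153: 45→65
#132: 65→86
#146: 86→109
#104: 109→133
#118: 133→160
Sum = 2+13+28+45+65+86+109+133+160 = 641.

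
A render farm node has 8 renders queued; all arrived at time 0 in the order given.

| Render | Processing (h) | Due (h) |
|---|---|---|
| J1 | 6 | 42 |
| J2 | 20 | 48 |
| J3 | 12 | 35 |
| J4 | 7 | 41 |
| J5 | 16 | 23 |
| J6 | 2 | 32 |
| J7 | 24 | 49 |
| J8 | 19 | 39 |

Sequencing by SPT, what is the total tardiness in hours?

134

SPT (increasing processing time): J6 J1 J4 J3 J5 J8 J2 J7.
J6: 0→2, due 32, tardiness 0
J1: 2→8, due 42, tardiness 0
J4: 8→15, due 41, tardiness 0
J3: 15→27, due 35, tardiness 0
J5: 27→43, due 23, tardiness 20
J8: 43→62, due 39, tardiness 23
J2: 62→82, due 48, tardiness 34
J7: 82→106, due 49, tardiness 57
Sum = 0+0+0+0+20+23+34+57 = 134.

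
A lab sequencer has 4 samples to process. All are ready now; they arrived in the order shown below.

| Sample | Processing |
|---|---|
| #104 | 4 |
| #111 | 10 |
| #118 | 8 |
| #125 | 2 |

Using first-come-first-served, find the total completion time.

64

FIFO (arrival order): #104 #111 #118 #125.
#104: 0→4
#111: 4→14
#118: 14→22
#125: 22→24
Sum = 4+14+22+24 = 64.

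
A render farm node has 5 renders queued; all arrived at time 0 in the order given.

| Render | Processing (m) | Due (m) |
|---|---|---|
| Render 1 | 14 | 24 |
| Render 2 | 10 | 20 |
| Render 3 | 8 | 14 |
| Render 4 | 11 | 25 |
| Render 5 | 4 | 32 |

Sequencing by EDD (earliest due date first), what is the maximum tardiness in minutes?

EDD (increasing due date): Render 3 Render 2 Render 1 Render 4 Render 5.
Render 3: 0→8, due 14, tardiness 0
Render 2: 8→18, due 20, tardiness 0
Render 1: 18→32, due 24, tardiness 8
Render 4: 32→43, due 25, tardiness 18
Render 5: 43→47, due 32, tardiness 15
Maximum = 18.

18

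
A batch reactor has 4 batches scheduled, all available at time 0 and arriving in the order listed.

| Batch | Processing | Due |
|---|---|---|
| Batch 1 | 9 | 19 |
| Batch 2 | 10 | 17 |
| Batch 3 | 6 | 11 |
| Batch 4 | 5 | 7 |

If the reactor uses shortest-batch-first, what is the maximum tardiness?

13

SPT (increasing processing time): Batch 4 Batch 3 Batch 1 Batch 2.
Batch 4: 0→5, due 7, tardiness 0
Batch 3: 5→11, due 11, tardiness 0
Batch 1: 11→20, due 19, tardiness 1
Batch 2: 20→30, due 17, tardiness 13
Maximum = 13.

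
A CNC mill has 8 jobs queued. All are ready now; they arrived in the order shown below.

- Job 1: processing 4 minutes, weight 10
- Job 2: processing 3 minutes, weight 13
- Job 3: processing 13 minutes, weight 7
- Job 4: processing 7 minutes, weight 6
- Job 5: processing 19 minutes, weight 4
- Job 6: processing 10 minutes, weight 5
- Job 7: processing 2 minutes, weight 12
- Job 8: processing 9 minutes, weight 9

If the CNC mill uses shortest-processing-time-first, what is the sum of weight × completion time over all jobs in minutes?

SPT (increasing processing time): Job 7 Job 2 Job 1 Job 4 Job 8 Job 6 Job 3 Job 5.
Job 7: finishes 2, weight 12, w·C = 24
Job 2: finishes 5, weight 13, w·C = 65
Job 1: finishes 9, weight 10, w·C = 90
Job 4: finishes 16, weight 6, w·C = 96
Job 8: finishes 25, weight 9, w·C = 225
Job 6: finishes 35, weight 5, w·C = 175
Job 3: finishes 48, weight 7, w·C = 336
Job 5: finishes 67, weight 4, w·C = 268
Sum = 24+65+90+96+225+175+336+268 = 1279.

1279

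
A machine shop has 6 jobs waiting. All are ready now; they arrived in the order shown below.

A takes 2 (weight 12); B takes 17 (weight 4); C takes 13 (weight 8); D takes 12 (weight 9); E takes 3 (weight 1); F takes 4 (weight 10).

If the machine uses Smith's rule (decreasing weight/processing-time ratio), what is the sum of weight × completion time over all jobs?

732

WSPT (decreasing weight/processing-time ratio): A F D C E B.
A: finishes 2, weight 12, w·C = 24
F: finishes 6, weight 10, w·C = 60
D: finishes 18, weight 9, w·C = 162
C: finishes 31, weight 8, w·C = 248
E: finishes 34, weight 1, w·C = 34
B: finishes 51, weight 4, w·C = 204
Sum = 24+60+162+248+34+204 = 732.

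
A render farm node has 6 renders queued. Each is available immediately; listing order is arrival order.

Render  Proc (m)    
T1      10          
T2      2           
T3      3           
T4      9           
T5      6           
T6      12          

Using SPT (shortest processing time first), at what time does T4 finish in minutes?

SPT (increasing processing time): T2 T3 T5 T4 T1 T6.
T2: 0→2
T3: 2→5
T5: 5→11
T4: 11→20

20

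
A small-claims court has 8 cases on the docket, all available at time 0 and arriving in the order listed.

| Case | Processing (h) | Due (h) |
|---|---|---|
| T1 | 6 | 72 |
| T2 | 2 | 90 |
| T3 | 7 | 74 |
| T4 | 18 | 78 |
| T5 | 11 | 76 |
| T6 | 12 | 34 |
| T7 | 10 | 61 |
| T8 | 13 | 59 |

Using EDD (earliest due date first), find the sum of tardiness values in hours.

EDD (increasing due date): T6 T8 T7 T1 T3 T5 T4 T2.
T6: 0→12, due 34, tardiness 0
T8: 12→25, due 59, tardiness 0
T7: 25→35, due 61, tardiness 0
T1: 35→41, due 72, tardiness 0
T3: 41→48, due 74, tardiness 0
T5: 48→59, due 76, tardiness 0
T4: 59→77, due 78, tardiness 0
T2: 77→79, due 90, tardiness 0
Sum = 0+0+0+0+0+0+0+0 = 0.

0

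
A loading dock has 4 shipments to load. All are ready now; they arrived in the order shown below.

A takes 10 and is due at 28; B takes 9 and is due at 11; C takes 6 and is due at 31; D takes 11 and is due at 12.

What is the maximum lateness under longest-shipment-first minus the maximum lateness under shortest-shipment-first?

LPT (decreasing processing time): D A B C.
D: 0→11, due 12, lateness -1
A: 11→21, due 28, lateness -7
B: 21→30, due 11, lateness 19
C: 30→36, due 31, lateness 5
Maximum = 19.
SPT (increasing processing time): C B A D.
C: 0→6, due 31, lateness -25
B: 6→15, due 11, lateness 4
A: 15→25, due 28, lateness -3
D: 25→36, due 12, lateness 24
Maximum = 24.
Difference = 19 − 24 = -5.

-5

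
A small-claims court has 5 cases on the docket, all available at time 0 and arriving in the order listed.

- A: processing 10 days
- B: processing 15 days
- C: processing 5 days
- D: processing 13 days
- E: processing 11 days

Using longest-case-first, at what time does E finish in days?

39

LPT (decreasing processing time): B D E A C.
B: 0→15
D: 15→28
E: 28→39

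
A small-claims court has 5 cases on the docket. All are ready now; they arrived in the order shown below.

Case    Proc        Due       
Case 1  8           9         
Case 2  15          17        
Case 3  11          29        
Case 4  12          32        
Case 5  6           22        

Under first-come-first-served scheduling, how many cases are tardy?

4

FIFO (arrival order): Case 1 Case 2 Case 3 Case 4 Case 5.
Case 1: 0→8, due 9, tardiness 0
Case 2: 8→23, due 17, tardiness 6
Case 3: 23→34, due 29, tardiness 5
Case 4: 34→46, due 32, tardiness 14
Case 5: 46→52, due 22, tardiness 30
Late cases: 4.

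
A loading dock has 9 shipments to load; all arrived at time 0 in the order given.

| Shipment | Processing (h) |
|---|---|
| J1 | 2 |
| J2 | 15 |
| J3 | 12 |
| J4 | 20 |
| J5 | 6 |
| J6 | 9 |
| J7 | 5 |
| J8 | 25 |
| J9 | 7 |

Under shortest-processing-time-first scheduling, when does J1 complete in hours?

2

SPT (increasing processing time): J1 J7 J5 J9 J6 J3 J2 J4 J8.
J1: 0→2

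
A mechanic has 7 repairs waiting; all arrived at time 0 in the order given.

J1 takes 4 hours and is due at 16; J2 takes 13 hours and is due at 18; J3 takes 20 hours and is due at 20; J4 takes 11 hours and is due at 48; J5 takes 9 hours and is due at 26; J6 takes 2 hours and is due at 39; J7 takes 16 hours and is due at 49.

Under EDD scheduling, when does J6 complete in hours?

EDD (increasing due date): J1 J2 J3 J5 J6 J4 J7.
J1: 0→4
J2: 4→17
J3: 17→37
J5: 37→46
J6: 46→48

48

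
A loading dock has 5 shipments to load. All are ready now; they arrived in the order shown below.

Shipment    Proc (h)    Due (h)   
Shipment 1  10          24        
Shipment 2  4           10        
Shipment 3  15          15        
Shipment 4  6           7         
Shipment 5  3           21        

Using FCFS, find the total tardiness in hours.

FIFO (arrival order): Shipment 1 Shipment 2 Shipment 3 Shipment 4 Shipment 5.
Shipment 1: 0→10, due 24, tardiness 0
Shipment 2: 10→14, due 10, tardiness 4
Shipment 3: 14→29, due 15, tardiness 14
Shipment 4: 29→35, due 7, tardiness 28
Shipment 5: 35→38, due 21, tardiness 17
Sum = 0+4+14+28+17 = 63.

63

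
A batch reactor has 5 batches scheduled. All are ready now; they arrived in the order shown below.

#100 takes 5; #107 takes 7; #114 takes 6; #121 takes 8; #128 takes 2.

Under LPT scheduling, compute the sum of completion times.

98

LPT (decreasing processing time): #121 #107 #114 #100 #128.
#121: 0→8
#107: 8→15
#114: 15→21
#100: 21→26
#128: 26→28
Sum = 8+15+21+26+28 = 98.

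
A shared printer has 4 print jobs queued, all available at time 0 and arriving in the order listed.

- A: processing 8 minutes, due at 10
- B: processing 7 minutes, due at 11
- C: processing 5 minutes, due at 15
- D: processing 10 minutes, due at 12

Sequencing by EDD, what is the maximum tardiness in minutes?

15

EDD (increasing due date): A B D C.
A: 0→8, due 10, tardiness 0
B: 8→15, due 11, tardiness 4
D: 15→25, due 12, tardiness 13
C: 25→30, due 15, tardiness 15
Maximum = 15.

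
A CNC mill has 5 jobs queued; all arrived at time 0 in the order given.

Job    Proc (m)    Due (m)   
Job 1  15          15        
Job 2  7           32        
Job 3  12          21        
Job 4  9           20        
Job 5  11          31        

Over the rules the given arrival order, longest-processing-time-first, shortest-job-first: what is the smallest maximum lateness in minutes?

FIFO (arrival order): Job 1 Job 2 Job 3 Job 4 Job 5.
Job 1: 0→15, due 15, lateness 0
Job 2: 15→22, due 32, lateness -10
Job 3: 22→34, due 21, lateness 13
Job 4: 34→43, due 20, lateness 23
Job 5: 43→54, due 31, lateness 23
Maximum = 23.
LPT (decreasing processing time): Job 1 Job 3 Job 5 Job 4 Job 2.
Job 1: 0→15, due 15, lateness 0
Job 3: 15→27, due 21, lateness 6
Job 5: 27→38, due 31, lateness 7
Job 4: 38→47, due 20, lateness 27
Job 2: 47→54, due 32, lateness 22
Maximum = 27.
SPT (increasing processing time): Job 2 Job 4 Job 5 Job 3 Job 1.
Job 2: 0→7, due 32, lateness -25
Job 4: 7→16, due 20, lateness -4
Job 5: 16→27, due 31, lateness -4
Job 3: 27→39, due 21, lateness 18
Job 1: 39→54, due 15, lateness 39
Maximum = 39.
FIFO 23, LPT 27, SPT 39 → minimum 23.

23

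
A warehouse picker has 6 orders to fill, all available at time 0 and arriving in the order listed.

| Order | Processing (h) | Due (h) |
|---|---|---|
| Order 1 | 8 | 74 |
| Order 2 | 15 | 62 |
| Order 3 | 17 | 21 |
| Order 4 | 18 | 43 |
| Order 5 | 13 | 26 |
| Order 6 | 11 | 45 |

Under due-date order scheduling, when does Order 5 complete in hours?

30

EDD (increasing due date): Order 3 Order 5 Order 4 Order 6 Order 2 Order 1.
Order 3: 0→17
Order 5: 17→30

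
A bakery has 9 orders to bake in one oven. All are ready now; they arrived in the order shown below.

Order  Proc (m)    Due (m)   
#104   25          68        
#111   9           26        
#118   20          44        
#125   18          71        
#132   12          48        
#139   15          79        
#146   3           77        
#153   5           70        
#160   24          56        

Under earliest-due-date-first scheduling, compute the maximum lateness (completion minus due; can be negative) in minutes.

EDD (increasing due date): #111 #118 #132 #160 #104 #153 #125 #146 #139.
#111: 0→9, due 26, lateness -17
#118: 9→29, due 44, lateness -15
#132: 29→41, due 48, lateness -7
#160: 41→65, due 56, lateness 9
#104: 65→90, due 68, lateness 22
#153: 90→95, due 70, lateness 25
#125: 95→113, due 71, lateness 42
#146: 113→116, due 77, lateness 39
#139: 116→131, due 79, lateness 52
Maximum = 52.

52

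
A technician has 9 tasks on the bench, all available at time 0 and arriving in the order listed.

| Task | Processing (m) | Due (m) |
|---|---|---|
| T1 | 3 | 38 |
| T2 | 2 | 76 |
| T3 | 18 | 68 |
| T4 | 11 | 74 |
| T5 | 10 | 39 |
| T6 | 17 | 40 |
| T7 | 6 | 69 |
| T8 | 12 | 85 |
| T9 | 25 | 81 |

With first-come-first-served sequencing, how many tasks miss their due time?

3

FIFO (arrival order): T1 T2 T3 T4 T5 T6 T7 T8 T9.
T1: 0→3, due 38, tardiness 0
T2: 3→5, due 76, tardiness 0
T3: 5→23, due 68, tardiness 0
T4: 23→34, due 74, tardiness 0
T5: 34→44, due 39, tardiness 5
T6: 44→61, due 40, tardiness 21
T7: 61→67, due 69, tardiness 0
T8: 67→79, due 85, tardiness 0
T9: 79→104, due 81, tardiness 23
Late tasks: 3.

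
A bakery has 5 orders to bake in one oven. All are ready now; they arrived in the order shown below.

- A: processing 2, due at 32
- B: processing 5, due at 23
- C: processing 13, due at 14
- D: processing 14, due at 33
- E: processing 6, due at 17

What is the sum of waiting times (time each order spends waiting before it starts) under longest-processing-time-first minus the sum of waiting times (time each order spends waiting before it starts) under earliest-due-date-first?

30

LPT (decreasing processing time): D C E B A.
D: waits 0, runs 0→14
C: waits 14, runs 14→27
E: waits 27, runs 27→33
B: waits 33, runs 33→38
A: waits 38, runs 38→40
Sum = 0+14+27+33+38 = 112.
EDD (increasing due date): C E B A D.
C: waits 0, runs 0→13
E: waits 13, runs 13→19
B: waits 19, runs 19→24
A: waits 24, runs 24→26
D: waits 26, runs 26→40
Sum = 0+13+19+24+26 = 82.
Difference = 112 − 82 = 30.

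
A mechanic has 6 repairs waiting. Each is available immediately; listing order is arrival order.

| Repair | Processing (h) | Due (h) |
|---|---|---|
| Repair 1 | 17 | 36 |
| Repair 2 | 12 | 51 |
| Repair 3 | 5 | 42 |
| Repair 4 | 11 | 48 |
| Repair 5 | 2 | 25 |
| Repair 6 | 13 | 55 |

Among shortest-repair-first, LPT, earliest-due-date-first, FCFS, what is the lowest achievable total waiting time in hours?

SPT (increasing processing time): Repair 5 Repair 3 Repair 4 Repair 2 Repair 6 Repair 1.
Repair 5: waits 0, runs 0→2
Repair 3: waits 2, runs 2→7
Repair 4: waits 7, runs 7→18
Repair 2: waits 18, runs 18→30
Repair 6: waits 30, runs 30→43
Repair 1: waits 43, runs 43→60
Sum = 0+2+7+18+30+43 = 100.
LPT (decreasing processing time): Repair 1 Repair 6 Repair 2 Repair 4 Repair 3 Repair 5.
Repair 1: waits 0, runs 0→17
Repair 6: waits 17, runs 17→30
Repair 2: waits 30, runs 30→42
Repair 4: waits 42, runs 42→53
Repair 3: waits 53, runs 53→58
Repair 5: waits 58, runs 58→60
Sum = 0+17+30+42+53+58 = 200.
EDD (increasing due date): Repair 5 Repair 1 Repair 3 Repair 4 Repair 2 Repair 6.
Repair 5: waits 0, runs 0→2
Repair 1: waits 2, runs 2→19
Repair 3: waits 19, runs 19→24
Repair 4: waits 24, runs 24→35
Repair 2: waits 35, runs 35→47
Repair 6: waits 47, runs 47→60
Sum = 0+2+19+24+35+47 = 127.
FIFO (arrival order): Repair 1 Repair 2 Repair 3 Repair 4 Repair 5 Repair 6.
Repair 1: waits 0, runs 0→17
Repair 2: waits 17, runs 17→29
Repair 3: waits 29, runs 29→34
Repair 4: waits 34, runs 34→45
Repair 5: waits 45, runs 45→47
Repair 6: waits 47, runs 47→60
Sum = 0+17+29+34+45+47 = 172.
SPT 100, LPT 200, EDD 127, FIFO 172 → minimum 100.

100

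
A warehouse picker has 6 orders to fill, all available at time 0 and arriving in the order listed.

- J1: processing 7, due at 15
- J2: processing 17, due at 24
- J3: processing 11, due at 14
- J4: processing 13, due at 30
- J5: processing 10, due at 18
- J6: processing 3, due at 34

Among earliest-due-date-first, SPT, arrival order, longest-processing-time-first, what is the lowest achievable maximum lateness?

EDD (increasing due date): J3 J1 J5 J2 J4 J6.
J3: 0→11, due 14, lateness -3
J1: 11→18, due 15, lateness 3
J5: 18→28, due 18, lateness 10
J2: 28→45, due 24, lateness 21
J4: 45→58, due 30, lateness 28
J6: 58→61, due 34, lateness 27
Maximum = 28.
SPT (increasing processing time): J6 J1 J5 J3 J4 J2.
J6: 0→3, due 34, lateness -31
J1: 3→10, due 15, lateness -5
J5: 10→20, due 18, lateness 2
J3: 20→31, due 14, lateness 17
J4: 31→44, due 30, lateness 14
J2: 44→61, due 24, lateness 37
Maximum = 37.
FIFO (arrival order): J1 J2 J3 J4 J5 J6.
J1: 0→7, due 15, lateness -8
J2: 7→24, due 24, lateness 0
J3: 24→35, due 14, lateness 21
J4: 35→48, due 30, lateness 18
J5: 48→58, due 18, lateness 40
J6: 58→61, due 34, lateness 27
Maximum = 40.
LPT (decreasing processing time): J2 J4 J3 J5 J1 J6.
J2: 0→17, due 24, lateness -7
J4: 17→30, due 30, lateness 0
J3: 30→41, due 14, lateness 27
J5: 41→51, due 18, lateness 33
J1: 51→58, due 15, lateness 43
J6: 58→61, due 34, lateness 27
Maximum = 43.
EDD 28, SPT 37, FIFO 40, LPT 43 → minimum 28.

28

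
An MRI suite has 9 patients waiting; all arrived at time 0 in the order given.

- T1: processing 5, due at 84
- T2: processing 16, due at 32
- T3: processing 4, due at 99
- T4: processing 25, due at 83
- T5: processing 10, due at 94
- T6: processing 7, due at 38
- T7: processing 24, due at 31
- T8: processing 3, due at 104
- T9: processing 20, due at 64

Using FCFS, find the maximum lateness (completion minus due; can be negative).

60

FIFO (arrival order): T1 T2 T3 T4 T5 T6 T7 T8 T9.
T1: 0→5, due 84, lateness -79
T2: 5→21, due 32, lateness -11
T3: 21→25, due 99, lateness -74
T4: 25→50, due 83, lateness -33
T5: 50→60, due 94, lateness -34
T6: 60→67, due 38, lateness 29
T7: 67→91, due 31, lateness 60
T8: 91→94, due 104, lateness -10
T9: 94→114, due 64, lateness 50
Maximum = 60.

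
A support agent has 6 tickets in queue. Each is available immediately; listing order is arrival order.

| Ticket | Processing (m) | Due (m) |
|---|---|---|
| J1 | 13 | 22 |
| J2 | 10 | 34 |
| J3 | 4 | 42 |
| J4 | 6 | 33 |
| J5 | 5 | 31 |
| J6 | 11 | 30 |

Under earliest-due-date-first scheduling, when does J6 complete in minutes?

EDD (increasing due date): J1 J6 J5 J4 J2 J3.
J1: 0→13
J6: 13→24

24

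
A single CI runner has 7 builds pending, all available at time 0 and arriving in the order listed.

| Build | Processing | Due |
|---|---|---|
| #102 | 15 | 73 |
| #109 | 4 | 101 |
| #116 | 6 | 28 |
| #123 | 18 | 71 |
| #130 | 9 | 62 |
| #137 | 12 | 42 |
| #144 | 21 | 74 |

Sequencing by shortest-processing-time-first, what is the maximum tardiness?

SPT (increasing processing time): #109 #116 #130 #137 #102 #123 #144.
#109: 0→4, due 101, tardiness 0
#116: 4→10, due 28, tardiness 0
#130: 10→19, due 62, tardiness 0
#137: 19→31, due 42, tardiness 0
#102: 31→46, due 73, tardiness 0
#123: 46→64, due 71, tardiness 0
#144: 64→85, due 74, tardiness 11
Maximum = 11.

11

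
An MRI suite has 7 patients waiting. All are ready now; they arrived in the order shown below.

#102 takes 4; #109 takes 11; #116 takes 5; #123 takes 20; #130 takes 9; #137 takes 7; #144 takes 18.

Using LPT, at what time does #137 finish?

65

LPT (decreasing processing time): #123 #144 #109 #130 #137 #116 #102.
#123: 0→20
#144: 20→38
#109: 38→49
#130: 49→58
#137: 58→65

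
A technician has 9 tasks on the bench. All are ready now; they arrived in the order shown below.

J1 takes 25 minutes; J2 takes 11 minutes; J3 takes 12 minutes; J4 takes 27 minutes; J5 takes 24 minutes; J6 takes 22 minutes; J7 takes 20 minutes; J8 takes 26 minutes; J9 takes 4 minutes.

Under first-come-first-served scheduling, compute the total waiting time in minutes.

712

FIFO (arrival order): J1 J2 J3 J4 J5 J6 J7 J8 J9.
J1: waits 0, runs 0→25
J2: waits 25, runs 25→36
J3: waits 36, runs 36→48
J4: waits 48, runs 48→75
J5: waits 75, runs 75→99
J6: waits 99, runs 99→121
J7: waits 121, runs 121→141
J8: waits 141, runs 141→167
J9: waits 167, runs 167→171
Sum = 0+25+36+48+75+99+121+141+167 = 712.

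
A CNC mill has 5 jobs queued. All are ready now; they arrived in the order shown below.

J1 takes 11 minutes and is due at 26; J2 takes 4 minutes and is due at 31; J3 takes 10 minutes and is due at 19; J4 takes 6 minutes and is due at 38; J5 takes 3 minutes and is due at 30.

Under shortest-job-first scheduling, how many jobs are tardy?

2

SPT (increasing processing time): J5 J2 J4 J3 J1.
J5: 0→3, due 30, tardiness 0
J2: 3→7, due 31, tardiness 0
J4: 7→13, due 38, tardiness 0
J3: 13→23, due 19, tardiness 4
J1: 23→34, due 26, tardiness 8
Late jobs: 2.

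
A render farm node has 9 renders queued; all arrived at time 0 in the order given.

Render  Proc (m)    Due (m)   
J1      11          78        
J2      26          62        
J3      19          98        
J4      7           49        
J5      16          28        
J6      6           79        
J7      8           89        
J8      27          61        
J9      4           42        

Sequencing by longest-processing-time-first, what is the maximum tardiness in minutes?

LPT (decreasing processing time): J8 J2 J3 J5 J1 J7 J4 J6 J9.
J8: 0→27, due 61, tardiness 0
J2: 27→53, due 62, tardiness 0
J3: 53→72, due 98, tardiness 0
J5: 72→88, due 28, tardiness 60
J1: 88→99, due 78, tardiness 21
J7: 99→107, due 89, tardiness 18
J4: 107→114, due 49, tardiness 65
J6: 114→120, due 79, tardiness 41
J9: 120→124, due 42, tardiness 82
Maximum = 82.

82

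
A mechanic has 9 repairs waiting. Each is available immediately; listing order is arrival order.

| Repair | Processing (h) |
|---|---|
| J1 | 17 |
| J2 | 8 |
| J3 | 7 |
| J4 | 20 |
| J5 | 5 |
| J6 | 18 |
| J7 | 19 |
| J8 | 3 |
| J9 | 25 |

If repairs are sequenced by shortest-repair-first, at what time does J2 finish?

SPT (increasing processing time): J8 J5 J3 J2 J1 J6 J7 J4 J9.
J8: 0→3
J5: 3→8
J3: 8→15
J2: 15→23

23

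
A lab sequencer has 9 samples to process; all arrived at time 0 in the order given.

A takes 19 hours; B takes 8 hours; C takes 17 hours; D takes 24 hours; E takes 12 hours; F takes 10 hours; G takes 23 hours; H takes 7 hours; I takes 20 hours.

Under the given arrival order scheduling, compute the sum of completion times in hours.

FIFO (arrival order): A B C D E F G H I.
A: 0→19
B: 19→27
C: 27→44
D: 44→68
E: 68→80
F: 80→90
G: 90→113
H: 113→120
I: 120→140
Sum = 19+27+44+68+80+90+113+120+140 = 701.

701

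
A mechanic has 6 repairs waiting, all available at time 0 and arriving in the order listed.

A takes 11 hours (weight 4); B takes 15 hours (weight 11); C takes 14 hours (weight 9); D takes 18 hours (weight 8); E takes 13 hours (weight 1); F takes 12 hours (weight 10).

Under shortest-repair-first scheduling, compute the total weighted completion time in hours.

2139

SPT (increasing processing time): A F E C B D.
A: finishes 11, weight 4, w·C = 44
F: finishes 23, weight 10, w·C = 230
E: finishes 36, weight 1, w·C = 36
C: finishes 50, weight 9, w·C = 450
B: finishes 65, weight 11, w·C = 715
D: finishes 83, weight 8, w·C = 664
Sum = 44+230+36+450+715+664 = 2139.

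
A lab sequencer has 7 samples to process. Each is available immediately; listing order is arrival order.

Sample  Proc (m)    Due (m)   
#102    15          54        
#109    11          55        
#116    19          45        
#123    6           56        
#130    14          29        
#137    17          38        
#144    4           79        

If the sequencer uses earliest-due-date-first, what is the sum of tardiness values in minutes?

EDD (increasing due date): #130 #137 #116 #102 #109 #123 #144.
#130: 0→14, due 29, tardiness 0
#137: 14→31, due 38, tardiness 0
#116: 31→50, due 45, tardiness 5
#102: 50→65, due 54, tardiness 11
#109: 65→76, due 55, tardiness 21
#123: 76→82, due 56, tardiness 26
#144: 82→86, due 79, tardiness 7
Sum = 0+0+5+11+21+26+7 = 70.

70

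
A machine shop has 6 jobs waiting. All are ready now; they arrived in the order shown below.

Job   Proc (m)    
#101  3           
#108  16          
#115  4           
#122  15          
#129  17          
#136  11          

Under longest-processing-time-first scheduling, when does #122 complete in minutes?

LPT (decreasing processing time): #129 #108 #122 #136 #115 #101.
#129: 0→17
#108: 17→33
#122: 33→48

48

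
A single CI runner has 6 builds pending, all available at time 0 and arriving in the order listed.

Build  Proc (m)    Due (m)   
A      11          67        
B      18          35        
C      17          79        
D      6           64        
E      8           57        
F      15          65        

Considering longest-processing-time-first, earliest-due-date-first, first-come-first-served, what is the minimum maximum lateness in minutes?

-4

LPT (decreasing processing time): B C F A E D.
B: 0→18, due 35, lateness -17
C: 18→35, due 79, lateness -44
F: 35→50, due 65, lateness -15
A: 50→61, due 67, lateness -6
E: 61→69, due 57, lateness 12
D: 69→75, due 64, lateness 11
Maximum = 12.
EDD (increasing due date): B E D F A C.
B: 0→18, due 35, lateness -17
E: 18→26, due 57, lateness -31
D: 26→32, due 64, lateness -32
F: 32→47, due 65, lateness -18
A: 47→58, due 67, lateness -9
C: 58→75, due 79, lateness -4
Maximum = -4.
FIFO (arrival order): A B C D E F.
A: 0→11, due 67, lateness -56
B: 11→29, due 35, lateness -6
C: 29→46, due 79, lateness -33
D: 46→52, due 64, lateness -12
E: 52→60, due 57, lateness 3
F: 60→75, due 65, lateness 10
Maximum = 10.
LPT 12, EDD -4, FIFO 10 → minimum -4.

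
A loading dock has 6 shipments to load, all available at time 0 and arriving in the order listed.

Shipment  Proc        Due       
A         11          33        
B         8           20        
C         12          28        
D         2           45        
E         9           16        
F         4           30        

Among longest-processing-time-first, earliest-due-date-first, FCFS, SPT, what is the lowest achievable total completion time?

LPT (decreasing processing time): C A E B F D.
C: 0→12
A: 12→23
E: 23→32
B: 32→40
F: 40→44
D: 44→46
Sum = 12+23+32+40+44+46 = 197.
EDD (increasing due date): E B C F A D.
E: 0→9
B: 9→17
C: 17→29
F: 29→33
A: 33→44
D: 44→46
Sum = 9+17+29+33+44+46 = 178.
FIFO (arrival order): A B C D E F.
A: 0→11
B: 11→19
C: 19→31
D: 31→33
E: 33→42
F: 42→46
Sum = 11+19+31+33+42+46 = 182.
SPT (increasing processing time): D F B E A C.
D: 0→2
F: 2→6
B: 6→14
E: 14→23
A: 23→34
C: 34→46
Sum = 2+6+14+23+34+46 = 125.
LPT 197, EDD 178, FIFO 182, SPT 125 → minimum 125.

125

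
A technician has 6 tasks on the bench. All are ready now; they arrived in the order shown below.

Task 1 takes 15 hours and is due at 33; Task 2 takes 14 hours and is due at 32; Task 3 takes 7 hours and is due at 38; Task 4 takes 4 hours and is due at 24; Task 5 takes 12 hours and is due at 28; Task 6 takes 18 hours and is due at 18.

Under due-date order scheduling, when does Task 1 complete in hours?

EDD (increasing due date): Task 6 Task 4 Task 5 Task 2 Task 1 Task 3.
Task 6: 0→18
Task 4: 18→22
Task 5: 22→34
Task 2: 34→48
Task 1: 48→63

63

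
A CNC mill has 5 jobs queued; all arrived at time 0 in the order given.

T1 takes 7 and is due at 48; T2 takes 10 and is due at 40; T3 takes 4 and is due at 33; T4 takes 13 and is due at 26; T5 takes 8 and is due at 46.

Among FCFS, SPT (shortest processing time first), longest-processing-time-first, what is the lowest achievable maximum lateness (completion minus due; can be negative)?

8

FIFO (arrival order): T1 T2 T3 T4 T5.
T1: 0→7, due 48, lateness -41
T2: 7→17, due 40, lateness -23
T3: 17→21, due 33, lateness -12
T4: 21→34, due 26, lateness 8
T5: 34→42, due 46, lateness -4
Maximum = 8.
SPT (increasing processing time): T3 T1 T5 T2 T4.
T3: 0→4, due 33, lateness -29
T1: 4→11, due 48, lateness -37
T5: 11→19, due 46, lateness -27
T2: 19→29, due 40, lateness -11
T4: 29→42, due 26, lateness 16
Maximum = 16.
LPT (decreasing processing time): T4 T2 T5 T1 T3.
T4: 0→13, due 26, lateness -13
T2: 13→23, due 40, lateness -17
T5: 23→31, due 46, lateness -15
T1: 31→38, due 48, lateness -10
T3: 38→42, due 33, lateness 9
Maximum = 9.
FIFO 8, SPT 16, LPT 9 → minimum 8.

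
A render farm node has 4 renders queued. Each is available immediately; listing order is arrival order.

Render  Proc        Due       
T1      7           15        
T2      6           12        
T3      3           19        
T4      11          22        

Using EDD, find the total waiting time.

35

EDD (increasing due date): T2 T1 T3 T4.
T2: waits 0, runs 0→6
T1: waits 6, runs 6→13
T3: waits 13, runs 13→16
T4: waits 16, runs 16→27
Sum = 0+6+13+16 = 35.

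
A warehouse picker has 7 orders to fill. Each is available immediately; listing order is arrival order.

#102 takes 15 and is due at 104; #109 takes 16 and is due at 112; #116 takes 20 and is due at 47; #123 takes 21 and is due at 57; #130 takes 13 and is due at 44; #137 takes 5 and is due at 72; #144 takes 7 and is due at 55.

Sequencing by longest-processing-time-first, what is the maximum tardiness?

LPT (decreasing processing time): #123 #116 #109 #102 #130 #144 #137.
#123: 0→21, due 57, tardiness 0
#116: 21→41, due 47, tardiness 0
#109: 41→57, due 112, tardiness 0
#102: 57→72, due 104, tardiness 0
#130: 72→85, due 44, tardiness 41
#144: 85→92, due 55, tardiness 37
#137: 92→97, due 72, tardiness 25
Maximum = 41.

41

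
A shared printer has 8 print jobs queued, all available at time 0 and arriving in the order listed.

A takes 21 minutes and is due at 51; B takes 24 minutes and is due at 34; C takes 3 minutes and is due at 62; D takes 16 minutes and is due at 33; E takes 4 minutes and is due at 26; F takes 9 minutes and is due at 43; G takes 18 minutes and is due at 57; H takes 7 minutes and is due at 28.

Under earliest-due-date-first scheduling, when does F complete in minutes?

60

EDD (increasing due date): E H D B F A G C.
E: 0→4
H: 4→11
D: 11→27
B: 27→51
F: 51→60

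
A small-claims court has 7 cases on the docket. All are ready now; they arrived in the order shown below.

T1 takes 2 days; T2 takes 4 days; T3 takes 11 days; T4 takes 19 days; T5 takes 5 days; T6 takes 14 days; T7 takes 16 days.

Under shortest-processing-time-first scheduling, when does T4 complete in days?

SPT (increasing processing time): T1 T2 T5 T3 T6 T7 T4.
T1: 0→2
T2: 2→6
T5: 6→11
T3: 11→22
T6: 22→36
T7: 36→52
T4: 52→71

71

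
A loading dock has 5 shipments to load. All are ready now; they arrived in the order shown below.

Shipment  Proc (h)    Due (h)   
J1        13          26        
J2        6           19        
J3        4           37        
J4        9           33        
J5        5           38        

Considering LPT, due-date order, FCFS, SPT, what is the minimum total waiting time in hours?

52

LPT (decreasing processing time): J1 J4 J2 J5 J3.
J1: waits 0, runs 0→13
J4: waits 13, runs 13→22
J2: waits 22, runs 22→28
J5: waits 28, runs 28→33
J3: waits 33, runs 33→37
Sum = 0+13+22+28+33 = 96.
EDD (increasing due date): J2 J1 J4 J3 J5.
J2: waits 0, runs 0→6
J1: waits 6, runs 6→19
J4: waits 19, runs 19→28
J3: waits 28, runs 28→32
J5: waits 32, runs 32→37
Sum = 0+6+19+28+32 = 85.
FIFO (arrival order): J1 J2 J3 J4 J5.
J1: waits 0, runs 0→13
J2: waits 13, runs 13→19
J3: waits 19, runs 19→23
J4: waits 23, runs 23→32
J5: waits 32, runs 32→37
Sum = 0+13+19+23+32 = 87.
SPT (increasing processing time): J3 J5 J2 J4 J1.
J3: waits 0, runs 0→4
J5: waits 4, runs 4→9
J2: waits 9, runs 9→15
J4: waits 15, runs 15→24
J1: waits 24, runs 24→37
Sum = 0+4+9+15+24 = 52.
LPT 96, EDD 85, FIFO 87, SPT 52 → minimum 52.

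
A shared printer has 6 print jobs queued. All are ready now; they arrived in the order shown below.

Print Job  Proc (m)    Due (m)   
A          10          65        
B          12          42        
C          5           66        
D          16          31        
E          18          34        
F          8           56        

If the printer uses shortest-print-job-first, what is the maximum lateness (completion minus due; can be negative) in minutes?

35

SPT (increasing processing time): C F A B D E.
C: 0→5, due 66, lateness -61
F: 5→13, due 56, lateness -43
A: 13→23, due 65, lateness -42
B: 23→35, due 42, lateness -7
D: 35→51, due 31, lateness 20
E: 51→69, due 34, lateness 35
Maximum = 35.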